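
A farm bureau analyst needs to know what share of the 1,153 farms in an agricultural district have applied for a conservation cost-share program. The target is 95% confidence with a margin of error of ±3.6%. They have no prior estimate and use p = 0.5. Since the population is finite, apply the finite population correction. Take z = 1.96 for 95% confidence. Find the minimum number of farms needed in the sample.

Unadjusted: n₀ = 1.96² × 0.50 × 0.50 / 0.036² ≈ 741.05, so n₀ = 742.
Finite population correction with N = 1,153: n = n₀ / (1 + (n₀−1)/N) = 742 / (1 + 741/1153) = 742 / 1.6427 ≈ 451.70.
Rounding up, n = 452.

452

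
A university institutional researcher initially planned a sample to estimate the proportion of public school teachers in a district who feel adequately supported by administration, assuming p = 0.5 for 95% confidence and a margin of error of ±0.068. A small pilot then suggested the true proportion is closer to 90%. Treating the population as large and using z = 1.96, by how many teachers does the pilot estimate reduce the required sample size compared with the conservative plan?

Conservative (p = 0.5): n = 1.96² × 0.25 / 0.068² ≈ 207.70 → 208.
Using p = 0.90: p(1−p) = 0.0900, so n = 1.96² × 0.0900 / 0.068² ≈ 74.77 → 75.
Reduction: 208 − 75 = 133.

133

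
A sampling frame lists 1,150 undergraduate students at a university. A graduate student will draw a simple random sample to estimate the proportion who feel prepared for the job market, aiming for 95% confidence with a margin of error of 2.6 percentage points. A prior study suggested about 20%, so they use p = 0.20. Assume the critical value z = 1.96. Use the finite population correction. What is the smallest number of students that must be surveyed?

509

Unadjusted: n₀ = 1.96² × 0.20 × 0.80 / 0.026² ≈ 909.25, so n₀ = 910.
Finite population correction with N = 1,150: n = n₀ / (1 + (n₀−1)/N) = 910 / (1 + 909/1150) = 910 / 1.7904 ≈ 508.26.
Rounding up, n = 509.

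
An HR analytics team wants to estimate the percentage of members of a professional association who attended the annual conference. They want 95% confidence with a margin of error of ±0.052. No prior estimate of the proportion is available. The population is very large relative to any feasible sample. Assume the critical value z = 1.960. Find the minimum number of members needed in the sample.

356

With no prior estimate, use p = 0.5, giving p(1−p) = 0.25.
n = z²·p(1−p)/E² = 1.960² × 0.2500 / 0.052² = 3.8416 × 0.2500 / 0.002704 ≈ 355.18.
Rounding up gives n = 356.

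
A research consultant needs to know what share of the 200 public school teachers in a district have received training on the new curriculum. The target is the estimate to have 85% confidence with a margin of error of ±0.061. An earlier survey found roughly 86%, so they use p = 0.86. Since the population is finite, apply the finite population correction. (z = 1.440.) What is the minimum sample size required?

51

Unadjusted: n₀ = 1.440² × 0.86 × 0.14 / 0.061² ≈ 67.10, so n₀ = 68.
Finite population correction with N = 200: n = n₀ / (1 + (n₀−1)/N) = 68 / (1 + 67/200) = 68 / 1.3350 ≈ 50.94.
Rounding up, n = 51.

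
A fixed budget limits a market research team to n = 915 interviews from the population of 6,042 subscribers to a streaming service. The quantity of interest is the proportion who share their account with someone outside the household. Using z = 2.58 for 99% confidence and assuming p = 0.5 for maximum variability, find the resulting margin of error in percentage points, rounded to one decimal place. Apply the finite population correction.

Finite-population factor: (N−n)/(N−1) = (6042−915)/(6042−1) = 0.8487.
SE(p̂) = √[p(1−p)/n · (N−n)/(N−1)] = √[0.2500/915 × 0.8487] = 0.01523.
E = z × SE = 2.58 × 0.01523 = 0.03929 ≈ 3.9 percentage points.

3.9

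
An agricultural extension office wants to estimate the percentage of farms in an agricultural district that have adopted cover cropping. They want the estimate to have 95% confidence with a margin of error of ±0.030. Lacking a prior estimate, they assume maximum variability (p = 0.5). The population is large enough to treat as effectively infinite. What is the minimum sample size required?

1068

For 95% confidence, z = 1.960.
With p = 0.5, p(1−p) = 0.25.
n = z²·p(1−p)/E² = 1.960² × 0.2500 / 0.030² = 3.8416 × 0.2500 / 0.000900 ≈ 1067.11.
Rounding up gives n = 1068.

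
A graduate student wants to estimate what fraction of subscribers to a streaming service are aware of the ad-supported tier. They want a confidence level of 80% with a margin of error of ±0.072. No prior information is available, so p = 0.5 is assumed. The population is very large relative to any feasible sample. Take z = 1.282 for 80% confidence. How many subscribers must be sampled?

80

With p = 0.5, p(1−p) = 0.25.
n = z²·p(1−p)/E² = 1.282² × 0.2500 / 0.072² = 1.6435 × 0.2500 / 0.005184 ≈ 79.26.
Rounding up gives n = 80.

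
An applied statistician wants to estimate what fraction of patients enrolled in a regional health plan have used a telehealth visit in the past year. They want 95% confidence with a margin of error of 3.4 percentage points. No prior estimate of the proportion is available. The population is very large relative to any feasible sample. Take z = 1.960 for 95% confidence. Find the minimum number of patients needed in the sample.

831

With no prior estimate, use p = 0.5, giving p(1−p) = 0.25.
n = z²·p(1−p)/E² = 1.960² × 0.2500 / 0.034² = 3.8416 × 0.2500 / 0.001156 ≈ 830.80.
Rounding up gives n = 831.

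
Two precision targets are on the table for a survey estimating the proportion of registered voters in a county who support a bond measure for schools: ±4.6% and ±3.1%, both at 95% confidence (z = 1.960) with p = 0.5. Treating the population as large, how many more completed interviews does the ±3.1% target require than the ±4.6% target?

At ±4.6%: n = 1.960² × 0.2500 / 0.046² ≈ 453.88 → 454.
At ±3.1%: n = 1.960² × 0.2500 / 0.031² ≈ 999.38 → 1000.
Additional respondents: 1000 − 454 = 546.

546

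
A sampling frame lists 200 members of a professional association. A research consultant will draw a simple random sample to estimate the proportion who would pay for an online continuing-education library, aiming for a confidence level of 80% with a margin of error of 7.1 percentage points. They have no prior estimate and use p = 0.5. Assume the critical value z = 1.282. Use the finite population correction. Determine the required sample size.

59

Unadjusted: n₀ = 1.282² × 0.50 × 0.50 / 0.071² ≈ 81.51, so n₀ = 82.
Finite population correction with N = 200: n = n₀ / (1 + (n₀−1)/N) = 82 / (1 + 81/200) = 82 / 1.4050 ≈ 58.36.
Rounding up, n = 59.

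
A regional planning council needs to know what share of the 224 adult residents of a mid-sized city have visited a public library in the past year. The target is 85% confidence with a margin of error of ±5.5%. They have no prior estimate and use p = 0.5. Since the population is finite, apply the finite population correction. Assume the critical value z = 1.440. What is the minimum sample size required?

98

Unadjusted: n₀ = 1.440² × 0.50 × 0.50 / 0.055² ≈ 171.37, so n₀ = 172.
Finite population correction with N = 224: n = n₀ / (1 + (n₀−1)/N) = 172 / (1 + 171/224) = 172 / 1.7634 ≈ 97.54.
Rounding up, n = 98.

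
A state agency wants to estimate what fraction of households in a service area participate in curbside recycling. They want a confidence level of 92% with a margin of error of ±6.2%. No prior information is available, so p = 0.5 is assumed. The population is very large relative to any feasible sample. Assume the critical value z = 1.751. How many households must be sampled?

With p = 0.5, p(1−p) = 0.25.
n = z²·p(1−p)/E² = 1.751² × 0.2500 / 0.062² = 3.0660 × 0.2500 / 0.003844 ≈ 199.40.
Rounding up gives n = 200.

200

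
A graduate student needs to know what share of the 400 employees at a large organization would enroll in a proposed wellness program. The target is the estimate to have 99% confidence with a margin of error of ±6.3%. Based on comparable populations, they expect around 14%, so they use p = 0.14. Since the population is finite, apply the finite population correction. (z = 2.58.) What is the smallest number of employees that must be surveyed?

Unadjusted: n₀ = 2.58² × 0.14 × 0.86 / 0.063² ≈ 201.92, so n₀ = 202.
Finite population correction with N = 400: n = n₀ / (1 + (n₀−1)/N) = 202 / (1 + 201/400) = 202 / 1.5025 ≈ 134.44.
Rounding up, n = 135.

135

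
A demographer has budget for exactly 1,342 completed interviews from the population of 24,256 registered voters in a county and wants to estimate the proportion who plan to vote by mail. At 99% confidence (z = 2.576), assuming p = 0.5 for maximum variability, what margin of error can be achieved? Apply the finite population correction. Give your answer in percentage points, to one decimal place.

3.4

Finite-population factor: (N−n)/(N−1) = (24256−1342)/(24256−1) = 0.9447.
SE(p̂) = √[p(1−p)/n · (N−n)/(N−1)] = √[0.2500/1342 × 0.9447] = 0.01327.
E = z × SE = 2.576 × 0.01327 = 0.03417 ≈ 3.4 percentage points.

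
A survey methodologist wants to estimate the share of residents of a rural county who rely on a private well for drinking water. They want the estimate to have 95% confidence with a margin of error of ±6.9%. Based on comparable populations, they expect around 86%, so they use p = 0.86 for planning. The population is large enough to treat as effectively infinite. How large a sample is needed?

98

For 95% confidence, z = 1.96.
With p = 0.86, p(1−p) = 0.1204.
n = z²·p(1−p)/E² = 1.96² × 0.1204 / 0.069² = 3.8416 × 0.1204 / 0.004761 ≈ 97.15.
Rounding up gives n = 98.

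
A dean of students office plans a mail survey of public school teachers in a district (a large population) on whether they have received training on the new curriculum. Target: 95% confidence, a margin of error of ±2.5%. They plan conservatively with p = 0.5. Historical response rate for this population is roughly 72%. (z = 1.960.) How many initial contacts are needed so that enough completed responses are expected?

2135

Completed interviews needed: n₀ = 1.960² × 0.2500 / 0.025² ≈ 1536.64 → 1537.
At a 72% response rate, contacts needed = 1537 / 0.72 ≈ 2134.72 → 2135.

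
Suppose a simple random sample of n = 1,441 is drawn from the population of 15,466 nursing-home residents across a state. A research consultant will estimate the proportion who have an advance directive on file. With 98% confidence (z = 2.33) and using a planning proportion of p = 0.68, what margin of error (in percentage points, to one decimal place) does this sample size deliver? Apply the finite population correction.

2.7

Finite-population factor: (N−n)/(N−1) = (15466−1441)/(15466−1) = 0.9069.
SE(p̂) = √[p(1−p)/n · (N−n)/(N−1)] = √[0.2176/1441 × 0.9069] = 0.01170.
E = z × SE = 2.33 × 0.01170 = 0.02727 ≈ 2.7 percentage points.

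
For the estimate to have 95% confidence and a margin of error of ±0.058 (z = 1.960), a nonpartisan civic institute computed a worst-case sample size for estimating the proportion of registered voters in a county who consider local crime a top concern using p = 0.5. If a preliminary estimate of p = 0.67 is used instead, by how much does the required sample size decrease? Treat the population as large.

33

Conservative (p = 0.5): n = 1.960² × 0.25 / 0.058² ≈ 285.49 → 286.
Using p = 0.67: p(1−p) = 0.2211, so n = 1.960² × 0.2211 / 0.058² ≈ 252.49 → 253.
Reduction: 286 − 253 = 33.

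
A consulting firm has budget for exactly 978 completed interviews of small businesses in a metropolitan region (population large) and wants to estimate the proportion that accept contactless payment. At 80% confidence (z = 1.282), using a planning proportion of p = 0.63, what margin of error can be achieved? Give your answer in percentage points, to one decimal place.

2.0

SE(p̂) = √[p(1−p)/n] = √[0.2331/978] = 0.01544.
E = z × SE = 1.282 × 0.01544 = 0.01979, or 2.0 percentage points.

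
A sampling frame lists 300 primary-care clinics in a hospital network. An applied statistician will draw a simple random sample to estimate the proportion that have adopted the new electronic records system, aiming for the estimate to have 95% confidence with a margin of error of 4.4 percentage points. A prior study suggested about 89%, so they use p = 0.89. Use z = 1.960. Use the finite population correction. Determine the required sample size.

119

Unadjusted: n₀ = 1.960² × 0.89 × 0.11 / 0.044² ≈ 194.26, so n₀ = 195.
Finite population correction with N = 300: n = n₀ / (1 + (n₀−1)/N) = 195 / (1 + 194/300) = 195 / 1.6467 ≈ 118.42.
Rounding up, n = 119.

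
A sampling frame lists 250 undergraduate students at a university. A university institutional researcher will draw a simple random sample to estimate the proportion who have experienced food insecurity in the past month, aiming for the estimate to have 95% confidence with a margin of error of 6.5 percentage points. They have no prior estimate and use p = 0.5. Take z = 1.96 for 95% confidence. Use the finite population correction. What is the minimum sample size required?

120

Unadjusted: n₀ = 1.96² × 0.50 × 0.50 / 0.065² ≈ 227.31, so n₀ = 228.
Finite population correction with N = 250: n = n₀ / (1 + (n₀−1)/N) = 228 / (1 + 227/250) = 228 / 1.9080 ≈ 119.50.
Rounding up, n = 120.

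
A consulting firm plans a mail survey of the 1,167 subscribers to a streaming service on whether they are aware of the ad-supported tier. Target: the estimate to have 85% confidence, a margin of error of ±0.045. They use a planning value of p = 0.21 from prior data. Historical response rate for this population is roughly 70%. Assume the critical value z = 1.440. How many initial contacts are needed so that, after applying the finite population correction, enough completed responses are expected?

Completed interviews needed (unadjusted): n₀ = 1.440² × 0.1659 / 0.045² ≈ 169.88 → 170.
FPC for N = 1,167: n = 170 / (1 + 169/1167) = 170 / 1.1448 ≈ 148.50 → 149.
At a 70% response rate, contacts needed = 149 / 0.70 ≈ 212.86 → 213.

213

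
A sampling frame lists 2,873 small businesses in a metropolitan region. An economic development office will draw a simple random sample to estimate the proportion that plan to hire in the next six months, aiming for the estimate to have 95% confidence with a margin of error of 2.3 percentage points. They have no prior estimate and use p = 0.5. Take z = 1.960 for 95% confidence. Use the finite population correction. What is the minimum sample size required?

1113

Unadjusted: n₀ = 1.960² × 0.50 × 0.50 / 0.023² ≈ 1815.50, so n₀ = 1816.
Finite population correction with N = 2,873: n = n₀ / (1 + (n₀−1)/N) = 1816 / (1 + 1815/2873) = 1816 / 1.6317 ≈ 1112.92.
Rounding up, n = 1113.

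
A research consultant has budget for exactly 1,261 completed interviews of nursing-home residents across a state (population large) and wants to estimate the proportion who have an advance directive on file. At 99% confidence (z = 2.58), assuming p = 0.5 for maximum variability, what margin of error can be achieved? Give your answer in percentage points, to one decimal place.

3.6

SE(p̂) = √[p(1−p)/n] = √[0.2500/1261] = 0.01408.
E = z × SE = 2.58 × 0.01408 = 0.03633, or 3.6 percentage points.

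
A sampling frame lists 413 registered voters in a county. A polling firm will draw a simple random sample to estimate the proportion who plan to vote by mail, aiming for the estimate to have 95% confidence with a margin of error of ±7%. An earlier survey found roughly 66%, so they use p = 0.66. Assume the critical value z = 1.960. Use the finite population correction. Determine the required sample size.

Unadjusted: n₀ = 1.960² × 0.66 × 0.34 / 0.070² ≈ 175.93, so n₀ = 176.
Finite population correction with N = 413: n = n₀ / (1 + (n₀−1)/N) = 176 / (1 + 175/413) = 176 / 1.4237 ≈ 123.62.
Rounding up, n = 124.

124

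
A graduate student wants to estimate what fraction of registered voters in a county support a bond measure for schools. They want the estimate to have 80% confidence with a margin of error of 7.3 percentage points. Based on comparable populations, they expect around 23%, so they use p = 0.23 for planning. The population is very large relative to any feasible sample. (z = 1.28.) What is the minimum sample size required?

55

With p = 0.23, p(1−p) = 0.1771.
n = z²·p(1−p)/E² = 1.28² × 0.1771 / 0.073² = 1.6384 × 0.1771 / 0.005329 ≈ 54.45.
Rounding up gives n = 55.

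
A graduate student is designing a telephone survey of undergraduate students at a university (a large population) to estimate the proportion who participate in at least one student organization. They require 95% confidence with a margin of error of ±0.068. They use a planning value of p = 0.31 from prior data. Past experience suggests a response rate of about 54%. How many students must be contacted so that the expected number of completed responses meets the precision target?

For 95% confidence, z = 1.960.
Completed interviews needed: n₀ = 1.960² × 0.2139 / 0.068² ≈ 177.71 → 178.
At a 54% response rate, contacts needed = 178 / 0.54 ≈ 329.63 → 330.

330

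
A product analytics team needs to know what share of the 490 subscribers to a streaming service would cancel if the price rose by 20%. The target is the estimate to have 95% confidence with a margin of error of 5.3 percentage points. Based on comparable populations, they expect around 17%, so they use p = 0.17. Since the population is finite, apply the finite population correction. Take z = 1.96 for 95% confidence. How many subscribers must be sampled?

Unadjusted: n₀ = 1.96² × 0.17 × 0.83 / 0.053² ≈ 192.97, so n₀ = 193.
Finite population correction with N = 490: n = n₀ / (1 + (n₀−1)/N) = 193 / (1 + 192/490) = 193 / 1.3918 ≈ 138.67.
Rounding up, n = 139.

139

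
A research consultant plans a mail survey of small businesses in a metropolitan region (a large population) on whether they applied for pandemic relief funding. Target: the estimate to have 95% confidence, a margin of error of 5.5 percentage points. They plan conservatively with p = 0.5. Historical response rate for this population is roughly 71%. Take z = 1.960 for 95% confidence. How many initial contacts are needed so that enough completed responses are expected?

448

Completed interviews needed: n₀ = 1.960² × 0.2500 / 0.055² ≈ 317.49 → 318.
At a 71% response rate, contacts needed = 318 / 0.71 ≈ 447.89 → 448.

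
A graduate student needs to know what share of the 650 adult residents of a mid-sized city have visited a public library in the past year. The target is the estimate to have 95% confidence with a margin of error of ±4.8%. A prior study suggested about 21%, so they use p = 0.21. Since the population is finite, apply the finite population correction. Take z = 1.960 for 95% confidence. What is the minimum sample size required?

195

Unadjusted: n₀ = 1.960² × 0.21 × 0.79 / 0.048² ≈ 276.62, so n₀ = 277.
Finite population correction with N = 650: n = n₀ / (1 + (n₀−1)/N) = 277 / (1 + 276/650) = 277 / 1.4246 ≈ 194.44.
Rounding up, n = 195.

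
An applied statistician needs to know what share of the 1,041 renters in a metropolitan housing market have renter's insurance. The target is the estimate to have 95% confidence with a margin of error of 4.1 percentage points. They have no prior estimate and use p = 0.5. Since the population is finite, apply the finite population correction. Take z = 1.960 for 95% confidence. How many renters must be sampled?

Unadjusted: n₀ = 1.960² × 0.50 × 0.50 / 0.041² ≈ 571.33, so n₀ = 572.
Finite population correction with N = 1,041: n = n₀ / (1 + (n₀−1)/N) = 572 / (1 + 571/1041) = 572 / 1.5485 ≈ 369.39.
Rounding up, n = 370.

370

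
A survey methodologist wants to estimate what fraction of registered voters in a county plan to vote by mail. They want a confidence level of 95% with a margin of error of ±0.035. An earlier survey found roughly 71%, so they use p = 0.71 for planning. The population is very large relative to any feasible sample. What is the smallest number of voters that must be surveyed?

646

For 95% confidence, z = 1.960.
With p = 0.71, p(1−p) = 0.2059.
n = z²·p(1−p)/E² = 1.960² × 0.2059 / 0.035² = 3.8416 × 0.2059 / 0.001225 ≈ 645.70.
Rounding up gives n = 646.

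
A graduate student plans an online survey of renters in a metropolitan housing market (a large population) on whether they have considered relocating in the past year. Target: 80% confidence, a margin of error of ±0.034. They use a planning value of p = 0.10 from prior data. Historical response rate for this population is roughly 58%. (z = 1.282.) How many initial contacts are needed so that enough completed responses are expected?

221

Completed interviews needed: n₀ = 1.282² × 0.0900 / 0.034² ≈ 127.96 → 128.
At a 58% response rate, contacts needed = 128 / 0.58 ≈ 220.69 → 221.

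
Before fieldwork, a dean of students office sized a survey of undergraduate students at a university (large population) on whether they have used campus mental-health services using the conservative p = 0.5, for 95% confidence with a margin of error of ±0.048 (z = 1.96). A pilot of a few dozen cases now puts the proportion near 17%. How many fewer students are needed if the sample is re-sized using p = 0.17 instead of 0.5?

181

Conservative (p = 0.5): n = 1.96² × 0.25 / 0.048² ≈ 416.84 → 417.
Using p = 0.17: p(1−p) = 0.1411, so n = 1.96² × 0.1411 / 0.048² ≈ 235.26 → 236.
Reduction: 417 − 236 = 181.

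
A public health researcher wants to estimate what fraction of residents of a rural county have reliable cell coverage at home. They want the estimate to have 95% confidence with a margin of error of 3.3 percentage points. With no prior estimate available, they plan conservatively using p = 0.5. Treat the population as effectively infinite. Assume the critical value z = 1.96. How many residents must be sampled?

With p = 0.5, p(1−p) = 0.25.
n = z²·p(1−p)/E² = 1.96² × 0.2500 / 0.033² = 3.8416 × 0.2500 / 0.001089 ≈ 881.91.
Rounding up gives n = 882.

882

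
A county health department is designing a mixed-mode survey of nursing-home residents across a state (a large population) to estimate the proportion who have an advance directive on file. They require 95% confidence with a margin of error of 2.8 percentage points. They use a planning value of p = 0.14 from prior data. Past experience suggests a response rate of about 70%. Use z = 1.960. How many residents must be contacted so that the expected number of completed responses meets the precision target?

843

Completed interviews needed: n₀ = 1.960² × 0.1204 / 0.028² ≈ 589.96 → 590.
At a 70% response rate, contacts needed = 590 / 0.70 ≈ 842.86 → 843.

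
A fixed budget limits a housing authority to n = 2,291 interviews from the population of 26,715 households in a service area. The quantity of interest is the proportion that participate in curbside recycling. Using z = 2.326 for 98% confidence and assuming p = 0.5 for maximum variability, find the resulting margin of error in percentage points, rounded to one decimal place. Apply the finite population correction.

2.3

Finite-population factor: (N−n)/(N−1) = (26715−2291)/(26715−1) = 0.9143.
SE(p̂) = √[p(1−p)/n · (N−n)/(N−1)] = √[0.2500/2291 × 0.9143] = 0.00999.
E = z × SE = 2.326 × 0.00999 = 0.02323 ≈ 2.3 percentage points.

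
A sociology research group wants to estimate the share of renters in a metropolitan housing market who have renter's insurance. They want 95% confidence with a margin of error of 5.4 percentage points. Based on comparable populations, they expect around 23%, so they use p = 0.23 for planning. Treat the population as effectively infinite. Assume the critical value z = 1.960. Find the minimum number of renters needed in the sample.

234

With p = 0.23, p(1−p) = 0.1771.
n = z²·p(1−p)/E² = 1.960² × 0.1771 / 0.054² = 3.8416 × 0.1771 / 0.002916 ≈ 233.32.
Rounding up gives n = 234.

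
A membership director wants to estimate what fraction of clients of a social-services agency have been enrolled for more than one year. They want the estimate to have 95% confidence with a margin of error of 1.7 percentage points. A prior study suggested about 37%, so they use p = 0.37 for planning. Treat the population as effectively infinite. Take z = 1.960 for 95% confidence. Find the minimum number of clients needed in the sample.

3099

With p = 0.37, p(1−p) = 0.2331.
n = z²·p(1−p)/E² = 1.960² × 0.2331 / 0.017² = 3.8416 × 0.2331 / 0.000289 ≈ 3098.54.
Rounding up gives n = 3099.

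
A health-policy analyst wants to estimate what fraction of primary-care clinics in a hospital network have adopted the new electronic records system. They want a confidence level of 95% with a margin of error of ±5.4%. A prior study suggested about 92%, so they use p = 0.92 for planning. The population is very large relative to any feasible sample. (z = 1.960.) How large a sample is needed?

With p = 0.92, p(1−p) = 0.0736.
n = z²·p(1−p)/E² = 1.960² × 0.0736 / 0.054² = 3.8416 × 0.0736 / 0.002916 ≈ 96.96.
Rounding up gives n = 97.

97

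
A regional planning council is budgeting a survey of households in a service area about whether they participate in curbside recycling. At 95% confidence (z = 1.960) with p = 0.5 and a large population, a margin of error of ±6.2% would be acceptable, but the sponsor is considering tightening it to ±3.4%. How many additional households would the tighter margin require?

At ±6.2%: n = 1.960² × 0.2500 / 0.062² ≈ 249.84 → 250.
At ±3.4%: n = 1.960² × 0.2500 / 0.034² ≈ 830.80 → 831.
Additional respondents: 831 − 250 = 581.

581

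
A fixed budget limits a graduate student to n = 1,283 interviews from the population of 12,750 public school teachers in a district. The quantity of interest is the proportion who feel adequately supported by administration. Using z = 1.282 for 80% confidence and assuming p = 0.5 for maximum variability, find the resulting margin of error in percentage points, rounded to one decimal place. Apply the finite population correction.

Finite-population factor: (N−n)/(N−1) = (12750−1283)/(12750−1) = 0.8994.
SE(p̂) = √[p(1−p)/n · (N−n)/(N−1)] = √[0.2500/1283 × 0.8994] = 0.01324.
E = z × SE = 1.282 × 0.01324 = 0.01697 ≈ 1.7 percentage points.

1.7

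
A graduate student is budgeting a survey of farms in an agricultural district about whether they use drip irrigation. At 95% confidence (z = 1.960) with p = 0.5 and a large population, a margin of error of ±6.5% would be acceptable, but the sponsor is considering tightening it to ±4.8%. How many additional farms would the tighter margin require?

189

At ±6.5%: n = 1.960² × 0.2500 / 0.065² ≈ 227.31 → 228.
At ±4.8%: n = 1.960² × 0.2500 / 0.048² ≈ 416.84 → 417.
Additional respondents: 417 − 228 = 189.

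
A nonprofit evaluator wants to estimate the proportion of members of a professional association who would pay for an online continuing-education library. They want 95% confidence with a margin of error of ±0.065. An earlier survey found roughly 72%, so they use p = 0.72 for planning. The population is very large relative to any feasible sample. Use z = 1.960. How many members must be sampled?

184

With p = 0.72, p(1−p) = 0.2016.
n = z²·p(1−p)/E² = 1.960² × 0.2016 / 0.065² = 3.8416 × 0.2016 / 0.004225 ≈ 183.31.
Rounding up gives n = 184.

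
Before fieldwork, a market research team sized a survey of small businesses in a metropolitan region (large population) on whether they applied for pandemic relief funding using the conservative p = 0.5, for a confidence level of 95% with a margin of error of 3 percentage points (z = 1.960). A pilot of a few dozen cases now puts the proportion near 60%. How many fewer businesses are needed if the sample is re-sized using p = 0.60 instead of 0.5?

Conservative (p = 0.5): n = 1.960² × 0.25 / 0.030² ≈ 1067.11 → 1068.
Using p = 0.60: p(1−p) = 0.2400, so n = 1.960² × 0.2400 / 0.030² ≈ 1024.43 → 1025.
Reduction: 1068 − 1025 = 43.

43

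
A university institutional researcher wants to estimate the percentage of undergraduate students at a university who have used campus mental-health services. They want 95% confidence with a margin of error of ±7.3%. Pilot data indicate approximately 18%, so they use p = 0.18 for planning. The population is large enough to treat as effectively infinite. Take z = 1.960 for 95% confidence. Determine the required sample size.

With p = 0.18, p(1−p) = 0.1476.
n = z²·p(1−p)/E² = 1.960² × 0.1476 / 0.073² = 3.8416 × 0.1476 / 0.005329 ≈ 106.40.
Rounding up gives n = 107.

107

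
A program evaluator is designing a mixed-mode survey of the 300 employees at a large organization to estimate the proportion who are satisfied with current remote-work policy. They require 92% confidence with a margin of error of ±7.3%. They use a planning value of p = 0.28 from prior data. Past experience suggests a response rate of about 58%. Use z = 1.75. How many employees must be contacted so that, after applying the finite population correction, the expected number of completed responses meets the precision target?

Completed interviews needed (unadjusted): n₀ = 1.75² × 0.2016 / 0.073² ≈ 115.86 → 116.
FPC for N = 300: n = 116 / (1 + 115/300) = 116 / 1.3833 ≈ 83.86 → 84.
At a 58% response rate, contacts needed = 84 / 0.58 ≈ 144.83 → 145.

145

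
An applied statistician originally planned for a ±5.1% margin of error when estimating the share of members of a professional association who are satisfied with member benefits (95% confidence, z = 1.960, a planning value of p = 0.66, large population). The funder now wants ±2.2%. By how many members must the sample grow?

At ±5.1%: n = 1.960² × 0.2244 / 0.051² ≈ 331.43 → 332.
At ±2.2%: n = 1.960² × 0.2244 / 0.022² ≈ 1781.11 → 1782.
Additional respondents: 1782 − 332 = 1450.

1450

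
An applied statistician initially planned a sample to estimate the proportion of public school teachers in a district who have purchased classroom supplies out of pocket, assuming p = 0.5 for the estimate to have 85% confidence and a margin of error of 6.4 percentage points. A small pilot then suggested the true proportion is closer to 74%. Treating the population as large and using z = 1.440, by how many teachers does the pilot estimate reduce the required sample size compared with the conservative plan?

Conservative (p = 0.5): n = 1.440² × 0.25 / 0.064² ≈ 126.56 → 127.
Using p = 0.74: p(1−p) = 0.1924, so n = 1.440² × 0.1924 / 0.064² ≈ 97.40 → 98.
Reduction: 127 − 98 = 29.

29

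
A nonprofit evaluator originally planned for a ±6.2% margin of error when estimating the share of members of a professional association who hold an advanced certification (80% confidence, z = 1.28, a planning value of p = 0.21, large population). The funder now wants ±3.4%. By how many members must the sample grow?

165

At ±6.2%: n = 1.28² × 0.1659 / 0.062² ≈ 70.71 → 71.
At ±3.4%: n = 1.28² × 0.1659 / 0.034² ≈ 235.13 → 236.
Additional respondents: 236 − 71 = 165.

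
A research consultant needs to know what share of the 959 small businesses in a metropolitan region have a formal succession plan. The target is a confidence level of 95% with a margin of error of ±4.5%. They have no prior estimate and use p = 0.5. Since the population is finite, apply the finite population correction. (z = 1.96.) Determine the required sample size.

Unadjusted: n₀ = 1.96² × 0.50 × 0.50 / 0.045² ≈ 474.27, so n₀ = 475.
Finite population correction with N = 959: n = n₀ / (1 + (n₀−1)/N) = 475 / (1 + 474/959) = 475 / 1.4943 ≈ 317.88.
Rounding up, n = 318.

318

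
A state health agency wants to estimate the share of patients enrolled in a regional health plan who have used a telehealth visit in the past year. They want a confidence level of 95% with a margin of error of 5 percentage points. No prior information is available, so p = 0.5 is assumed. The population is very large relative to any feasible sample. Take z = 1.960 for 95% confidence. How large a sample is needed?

385

With p = 0.5, p(1−p) = 0.25.
n = z²·p(1−p)/E² = 1.960² × 0.2500 / 0.050² = 3.8416 × 0.2500 / 0.002500 ≈ 384.16.
Rounding up gives n = 385.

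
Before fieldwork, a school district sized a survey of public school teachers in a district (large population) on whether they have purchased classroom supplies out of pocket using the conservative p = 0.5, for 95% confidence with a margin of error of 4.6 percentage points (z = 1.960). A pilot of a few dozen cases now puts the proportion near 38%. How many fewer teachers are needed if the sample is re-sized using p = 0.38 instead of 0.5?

Conservative (p = 0.5): n = 1.960² × 0.25 / 0.046² ≈ 453.88 → 454.
Using p = 0.38: p(1−p) = 0.2356, so n = 1.960² × 0.2356 / 0.046² ≈ 427.73 → 428.
Reduction: 454 − 428 = 26.

26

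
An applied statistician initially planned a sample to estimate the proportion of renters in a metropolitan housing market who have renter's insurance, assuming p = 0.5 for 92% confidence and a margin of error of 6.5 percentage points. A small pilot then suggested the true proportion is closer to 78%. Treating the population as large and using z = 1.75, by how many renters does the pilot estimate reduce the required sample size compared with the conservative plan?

57

Conservative (p = 0.5): n = 1.75² × 0.25 / 0.065² ≈ 181.21 → 182.
Using p = 0.78: p(1−p) = 0.1716, so n = 1.75² × 0.1716 / 0.065² ≈ 124.38 → 125.
Reduction: 182 − 125 = 57.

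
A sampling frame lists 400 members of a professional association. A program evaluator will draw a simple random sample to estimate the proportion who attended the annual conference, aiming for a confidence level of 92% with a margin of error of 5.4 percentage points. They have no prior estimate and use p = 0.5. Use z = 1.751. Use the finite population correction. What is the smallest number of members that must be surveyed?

159

Unadjusted: n₀ = 1.751² × 0.50 × 0.50 / 0.054² ≈ 262.86, so n₀ = 263.
Finite population correction with N = 400: n = n₀ / (1 + (n₀−1)/N) = 263 / (1 + 262/400) = 263 / 1.6550 ≈ 158.91.
Rounding up, n = 159.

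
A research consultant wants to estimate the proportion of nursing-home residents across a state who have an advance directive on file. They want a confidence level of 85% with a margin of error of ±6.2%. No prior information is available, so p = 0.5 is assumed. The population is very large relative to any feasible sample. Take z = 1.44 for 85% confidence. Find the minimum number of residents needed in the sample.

With p = 0.5, p(1−p) = 0.25.
n = z²·p(1−p)/E² = 1.44² × 0.2500 / 0.062² = 2.0736 × 0.2500 / 0.003844 ≈ 134.86.
Rounding up gives n = 135.

135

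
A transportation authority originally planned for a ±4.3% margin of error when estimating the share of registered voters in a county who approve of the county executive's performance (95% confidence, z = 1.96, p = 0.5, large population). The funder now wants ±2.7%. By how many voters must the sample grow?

At ±4.3%: n = 1.96² × 0.2500 / 0.043² ≈ 519.42 → 520.
At ±2.7%: n = 1.96² × 0.2500 / 0.027² ≈ 1317.42 → 1318.
Additional respondents: 1318 − 520 = 798.

798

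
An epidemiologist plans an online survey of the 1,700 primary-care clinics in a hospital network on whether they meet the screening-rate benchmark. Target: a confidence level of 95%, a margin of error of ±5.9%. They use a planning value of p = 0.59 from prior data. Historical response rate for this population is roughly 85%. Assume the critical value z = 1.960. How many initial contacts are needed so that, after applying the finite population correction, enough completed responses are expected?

Completed interviews needed (unadjusted): n₀ = 1.960² × 0.2419 / 0.059² ≈ 266.96 → 267.
FPC for N = 1,700: n = 267 / (1 + 266/1700) = 267 / 1.1565 ≈ 230.87 → 231.
At an 85% response rate, contacts needed = 231 / 0.85 ≈ 271.76 → 272.

272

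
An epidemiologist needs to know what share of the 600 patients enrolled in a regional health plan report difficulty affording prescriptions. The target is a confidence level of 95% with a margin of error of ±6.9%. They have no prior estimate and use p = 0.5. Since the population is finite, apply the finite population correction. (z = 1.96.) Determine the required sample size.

152

Unadjusted: n₀ = 1.96² × 0.50 × 0.50 / 0.069² ≈ 201.72, so n₀ = 202.
Finite population correction with N = 600: n = n₀ / (1 + (n₀−1)/N) = 202 / (1 + 201/600) = 202 / 1.3350 ≈ 151.31.
Rounding up, n = 152.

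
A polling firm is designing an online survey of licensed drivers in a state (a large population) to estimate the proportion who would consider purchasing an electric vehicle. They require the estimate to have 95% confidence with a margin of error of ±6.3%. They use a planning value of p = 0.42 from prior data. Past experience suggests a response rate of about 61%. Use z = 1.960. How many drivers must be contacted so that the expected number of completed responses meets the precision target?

387

Completed interviews needed: n₀ = 1.960² × 0.2436 / 0.063² ≈ 235.78 → 236.
At a 61% response rate, contacts needed = 236 / 0.61 ≈ 386.89 → 387.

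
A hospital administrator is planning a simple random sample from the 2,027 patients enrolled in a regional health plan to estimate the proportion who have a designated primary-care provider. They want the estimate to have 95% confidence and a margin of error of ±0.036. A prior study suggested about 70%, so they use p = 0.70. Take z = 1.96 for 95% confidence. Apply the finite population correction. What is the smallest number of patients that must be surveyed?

477

Unadjusted: n₀ = 1.96² × 0.70 × 0.30 / 0.036² ≈ 622.48, so n₀ = 623.
Finite population correction with N = 2,027: n = n₀ / (1 + (n₀−1)/N) = 623 / (1 + 622/2027) = 623 / 1.3069 ≈ 476.72.
Rounding up, n = 477.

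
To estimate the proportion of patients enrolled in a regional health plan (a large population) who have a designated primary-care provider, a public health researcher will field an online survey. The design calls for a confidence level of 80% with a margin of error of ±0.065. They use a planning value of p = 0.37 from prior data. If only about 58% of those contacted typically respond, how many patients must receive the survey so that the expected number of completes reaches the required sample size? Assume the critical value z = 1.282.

157

Completed interviews needed: n₀ = 1.282² × 0.2331 / 0.065² ≈ 90.68 → 91.
At a 58% response rate, contacts needed = 91 / 0.58 ≈ 156.90 → 157.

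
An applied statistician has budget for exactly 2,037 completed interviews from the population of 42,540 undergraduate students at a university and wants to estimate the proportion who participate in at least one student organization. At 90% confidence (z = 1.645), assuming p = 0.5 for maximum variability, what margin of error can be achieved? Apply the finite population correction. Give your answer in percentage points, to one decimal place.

Finite-population factor: (N−n)/(N−1) = (42540−2037)/(42540−1) = 0.9521.
SE(p̂) = √[p(1−p)/n · (N−n)/(N−1)] = √[0.2500/2037 × 0.9521] = 0.01081.
E = z × SE = 1.645 × 0.01081 = 0.01778 ≈ 1.8 percentage points.

1.8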